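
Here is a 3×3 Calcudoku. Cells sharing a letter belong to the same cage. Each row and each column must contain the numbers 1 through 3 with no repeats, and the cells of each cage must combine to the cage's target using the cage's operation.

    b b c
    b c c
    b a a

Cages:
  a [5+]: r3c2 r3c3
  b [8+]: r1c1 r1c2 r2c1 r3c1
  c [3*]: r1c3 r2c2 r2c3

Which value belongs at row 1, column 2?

2

Cage b needs sum 8, which forces r1c2 = 2.
Cage c needs product 3, which forces r1c3 = 1.
Cage c needs product 3, which forces r2c2 = 1.
The 3 cells of cage c must have product 3, which forces r2c3 = 3.
2 is placed in column 2, which forces r3c2 = 3.
Column 3 already has 3, which forces r3c3 = 2.
Row 1 already has 1, so r1c1 = 3.
3 is placed in row 2; hence r2c1 = 2.
2 is placed in row 3, so r3c1 = 1.
The full grid is 3 2 1 / 2 1 3 / 1 3 2.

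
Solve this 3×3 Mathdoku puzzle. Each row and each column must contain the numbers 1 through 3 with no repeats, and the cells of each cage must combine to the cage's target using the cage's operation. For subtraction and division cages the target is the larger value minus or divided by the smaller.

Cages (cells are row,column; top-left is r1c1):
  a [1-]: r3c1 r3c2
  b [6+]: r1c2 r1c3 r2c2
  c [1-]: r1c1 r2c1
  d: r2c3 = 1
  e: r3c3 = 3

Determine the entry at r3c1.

Cage d is given, which forces r2c3 = 1.
Cage e is a single given cell; hence r3c3 = 3.
Cage b has sum 6; hence r1c2 = 1.
Column 3 already has 3, which forces r1c3 = 2.
Cage b has sum 6, so r2c2 = 3.
1 is placed in column 2, so r3c2 = 2.
2 is placed in row 1, so r1c1 = 3.
3 is placed in row 2, leaving r2c1 = 2.
Row 3 now contains 2; hence r3c1 = 1.
Completed grid: 3 1 2 / 2 3 1 / 1 2 3.

1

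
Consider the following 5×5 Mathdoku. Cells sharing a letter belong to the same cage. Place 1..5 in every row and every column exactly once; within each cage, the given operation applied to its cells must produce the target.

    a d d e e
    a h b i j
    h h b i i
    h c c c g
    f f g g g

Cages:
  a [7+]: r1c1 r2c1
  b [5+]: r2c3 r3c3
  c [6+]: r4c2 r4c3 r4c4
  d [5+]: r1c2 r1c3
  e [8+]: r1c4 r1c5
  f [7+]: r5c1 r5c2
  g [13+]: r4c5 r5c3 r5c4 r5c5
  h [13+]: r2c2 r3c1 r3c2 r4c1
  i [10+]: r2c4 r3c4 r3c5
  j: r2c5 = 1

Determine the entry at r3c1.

Cage j is a single given cell, which forces r2c5 = 1.
Column 3 needs a 5, and only r5c3 is open for it.
The only place for 1 in row 5 is r5c4.
The only place for 2 in row 5 is r5c5.
Cage g needs sum 13; hence r4c5 = 5.
Cage e's pair has sum 8, which forces r1c4 = 5.
5 is placed in column 5; hence r1c5 = 3.
3 is placed in column 5; hence r3c5 = 4.
Cage i needs sum 10, which forces r2c4 = 4.
4 is placed in row 3; hence r3c4 = 2.
2 is placed in column 4, which forces r4c4 = 3.
Cage b's pair has sum 5; hence r2c3 = 2.
Cage b needs two cells with sum 5, so r3c3 = 3.
Column 3 already has 2, which forces r4c3 = 1.
The two cells of cage d must have sum 5, so r1c2 = 1.
1 is placed in column 3, leaving r1c3 = 4.
1 is placed in column 2, which forces r3c2 = 5.
Row 4 already has 1, so r4c2 = 2.
4 is placed in row 1, which forces r1c1 = 2.
Cage a's pair has sum 7; hence r2c1 = 5.
Column 2 now contains 5, which forces r2c2 = 3.
5 is placed in row 3, so r3c1 = 1.
2 is placed in row 4, which forces r4c1 = 4.
4 is placed in column 1, which forces r5c1 = 3.
Column 2 now contains 3, which forces r5c2 = 4.
Completed grid: 2 1 4 5 3 / 5 3 2 4 1 / 1 5 3 2 4 / 4 2 1 3 5 / 3 4 5 1 2.

1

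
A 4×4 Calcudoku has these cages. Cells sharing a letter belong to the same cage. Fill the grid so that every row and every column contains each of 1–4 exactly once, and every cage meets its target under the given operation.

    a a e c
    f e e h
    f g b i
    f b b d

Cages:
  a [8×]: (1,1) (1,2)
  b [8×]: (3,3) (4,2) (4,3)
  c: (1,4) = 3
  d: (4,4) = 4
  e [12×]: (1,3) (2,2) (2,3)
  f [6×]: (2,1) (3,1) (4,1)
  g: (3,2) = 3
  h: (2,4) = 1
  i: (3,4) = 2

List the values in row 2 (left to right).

Cage c is a single given cell, leaving (1,4) = 3.
Cage h is given; hence (2,4) = 1.
Cage g is given; hence (3,2) = 3.
I is a freebie; hence (3,4) = 2.
Cage d is a single given cell, leaving (4,4) = 4.
Cage e has product 12, which forces (2,3) = 3.
Row 3 now contains 2; hence (3,1) = 1.
Cage b has product 8, so (3,3) = 4.
Row 2 already has 3, so (2,1) = 2.
Row 2 now contains 2, so (2,2) = 4.
Cage f has product 6; hence (4,1) = 3.
Column 1 already has 2; hence (1,1) = 4.
Column 2 now contains 4, leaving (1,2) = 2.
The 3 cells of cage e must have product 12, so (1,3) = 1.
Column 2 now contains 2; hence (4,2) = 1.
1 is placed in column 3, leaving (4,3) = 2.
The full grid is 4 2 1 3 / 2 4 3 1 / 1 3 4 2 / 3 1 2 4.

2 4 3 1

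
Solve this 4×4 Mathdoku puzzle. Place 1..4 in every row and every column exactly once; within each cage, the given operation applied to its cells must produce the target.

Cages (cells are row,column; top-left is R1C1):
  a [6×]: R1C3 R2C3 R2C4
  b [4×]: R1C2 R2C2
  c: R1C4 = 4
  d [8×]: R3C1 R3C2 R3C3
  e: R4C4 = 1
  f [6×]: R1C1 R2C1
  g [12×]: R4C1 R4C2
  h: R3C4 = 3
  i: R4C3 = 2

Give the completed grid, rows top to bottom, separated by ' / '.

2 1 3 4 / 3 4 1 2 / 1 2 4 3 / 4 3 2 1

Cage c is given, so R1C4 = 4.
Cage h is given, which forces R3C4 = 3.
I is a freebie, so R4C3 = 2.
Cage e is a single given cell, which forces R4C4 = 1.
4 is placed in row 1, leaving R1C2 = 1.
1 is placed in row 1, leaving R1C3 = 3.
Cage b needs two cells with product 4, which forces R2C2 = 4.
3 is placed in column 3, leaving R2C3 = 1.
Column 4 now contains 1, so R2C4 = 2.
4 is placed in column 2, which forces R3C2 = 2.
1 is placed in column 3; hence R3C3 = 4.
4 is placed in column 2; hence R4C2 = 3.
Row 1 already has 3, which forces R1C1 = 2.
2 is placed in row 2, which forces R2C1 = 3.
Row 3 now contains 4; hence R3C1 = 1.
3 is placed in row 4; hence R4C1 = 4.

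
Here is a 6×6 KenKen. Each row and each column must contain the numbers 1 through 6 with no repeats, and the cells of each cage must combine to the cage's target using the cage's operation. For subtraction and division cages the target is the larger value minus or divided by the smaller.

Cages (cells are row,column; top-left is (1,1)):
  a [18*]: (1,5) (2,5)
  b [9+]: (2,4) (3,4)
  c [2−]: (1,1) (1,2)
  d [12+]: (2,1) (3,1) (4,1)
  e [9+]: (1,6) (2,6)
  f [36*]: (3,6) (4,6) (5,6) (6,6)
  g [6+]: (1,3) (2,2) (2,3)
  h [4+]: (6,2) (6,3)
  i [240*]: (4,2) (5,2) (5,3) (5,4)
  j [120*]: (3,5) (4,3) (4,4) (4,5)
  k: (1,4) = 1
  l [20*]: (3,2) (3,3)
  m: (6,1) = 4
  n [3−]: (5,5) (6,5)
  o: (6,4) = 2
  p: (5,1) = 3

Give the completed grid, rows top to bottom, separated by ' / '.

2 4 3 1 6 5 / 5 1 2 6 3 4 / 6 5 4 3 1 2 / 1 2 6 5 4 3 / 3 6 5 4 2 1 / 4 3 1 2 5 6

Cage k is given, which forces (1,4) = 1.
Cage p is given, leaving (5,1) = 3.
M is a freebie, so (6,1) = 4.
Cage o is a single given cell; hence (6,4) = 2.
In row 5, 1 can only go at (5,6), so (5,6) = 1.
Row 6 needs a 5, and only (6,5) is open for it.
Cage n's pair has difference 3; hence (5,5) = 2.
Cage i has product 240, which forces (4,2) = 2.
Cage f needs product 36, so (3,6) = 2.
Row 2 needs a 2, and only (2,3) is open for it.
Column 3 already has 2, leaving (1,3) = 3.
Row 1 already has 3; hence (1,5) = 6.
Cage g needs sum 6; hence (2,2) = 1.
Column 5 already has 6; hence (2,5) = 3.
1 is placed in column 2; hence (6,2) = 3.
3 is placed in column 3, so (6,3) = 1.
3 is placed in row 6, leaving (6,6) = 6.
Cage c's pair has difference 2, which forces (1,1) = 2.
Row 1 already has 3, so (1,2) = 4.
Row 1 already has 4, leaving (1,6) = 5.
Column 6 now contains 5, so (2,6) = 4.
4 is placed in column 2, which forces (3,2) = 5.
Row 3 already has 5; hence (3,3) = 4.
Row 3 now contains 4, leaving (3,4) = 3.
Row 3 now contains 4, leaving (3,5) = 1.
Column 5 already has 1, leaving (4,5) = 4.
Column 6 already has 6, so (4,6) = 3.
Column 2 now contains 5, which forces (5,2) = 6.
6 is placed in row 5, so (5,3) = 5.
Row 5 now contains 5; hence (5,4) = 4.
The 3 cells of cage d must have sum 12, leaving (2,1) = 5.
The two cells of cage b must have sum 9, leaving (2,4) = 6.
1 is placed in row 3, so (3,1) = 6.
The 3 cells of cage d must have sum 12, so (4,1) = 1.
Column 3 already has 5, so (4,3) = 6.
Cage j needs product 120, leaving (4,4) = 5.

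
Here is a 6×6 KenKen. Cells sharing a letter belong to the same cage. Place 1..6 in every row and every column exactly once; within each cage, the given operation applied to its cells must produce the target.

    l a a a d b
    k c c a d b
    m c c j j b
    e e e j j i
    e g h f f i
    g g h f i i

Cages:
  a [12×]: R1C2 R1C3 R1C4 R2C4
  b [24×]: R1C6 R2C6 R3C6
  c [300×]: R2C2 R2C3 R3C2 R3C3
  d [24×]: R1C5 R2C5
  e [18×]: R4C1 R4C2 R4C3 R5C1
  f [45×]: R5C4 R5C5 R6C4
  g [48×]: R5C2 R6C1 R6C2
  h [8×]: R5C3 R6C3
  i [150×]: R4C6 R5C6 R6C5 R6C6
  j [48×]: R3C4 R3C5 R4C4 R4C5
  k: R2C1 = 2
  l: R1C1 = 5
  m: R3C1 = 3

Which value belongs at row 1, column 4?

Cage l is a single given cell, so R1C1 = 5.
K is a freebie; hence R2C1 = 2.
Row 2 now contains 2; hence R2C4 = 1.
Cage m is given, leaving R3C1 = 3.
Column 1 already has 3, which forces R5C1 = 1.
The 3 cells of cage f must have product 45, leaving R5C4 = 5.
The 3 cells of cage f must have product 45, so R5C5 = 3.
Cage f needs product 45, so R6C4 = 3.
Cage i has product 150, so R6C5 = 5.
Column 1 now contains 1, which forces R4C1 = 6.
Cage i has product 150, leaving R4C6 = 5.
Cage i has product 150; hence R5C6 = 6.
6 is placed in column 1; hence R6C1 = 4.
4 is placed in row 6, which forces R6C3 = 2.
Cage i has product 150; hence R6C6 = 1.
Cage g has product 48, which forces R5C2 = 2.
2 is placed in column 3, so R5C3 = 4.
Row 6 already has 2, so R6C2 = 6.
Cage c needs product 300, which forces R2C2 = 5.
Cage c needs product 300, which forces R2C3 = 3.
Row 2 now contains 3; hence R2C6 = 4.
Cage c has product 300; hence R3C2 = 4.
4 is placed in column 3, leaving R3C3 = 5.
Column 6 already has 4, so R3C6 = 2.
Column 3 now contains 3, which forces R4C3 = 1.
Cage a has product 12; hence R1C2 = 1.
Column 3 already has 1, leaving R1C3 = 6.
The 4 cells of cage a must have product 12, which forces R1C4 = 2.
Cage d needs two cells with product 24; hence R1C5 = 4.
Column 6 already has 2; hence R1C6 = 3.
Row 2 now contains 4, leaving R2C5 = 6.
Row 3 now contains 2; hence R3C4 = 6.
Cage j needs product 48, leaving R3C5 = 1.
Row 4 now contains 1, leaving R4C2 = 3.
2 is placed in column 4, leaving R4C4 = 4.
Column 5 already has 4, so R4C5 = 2.
Completed grid: 5 1 6 2 4 3 / 2 5 3 1 6 4 / 3 4 5 6 1 2 / 6 3 1 4 2 5 / 1 2 4 5 3 6 / 4 6 2 3 5 1.

2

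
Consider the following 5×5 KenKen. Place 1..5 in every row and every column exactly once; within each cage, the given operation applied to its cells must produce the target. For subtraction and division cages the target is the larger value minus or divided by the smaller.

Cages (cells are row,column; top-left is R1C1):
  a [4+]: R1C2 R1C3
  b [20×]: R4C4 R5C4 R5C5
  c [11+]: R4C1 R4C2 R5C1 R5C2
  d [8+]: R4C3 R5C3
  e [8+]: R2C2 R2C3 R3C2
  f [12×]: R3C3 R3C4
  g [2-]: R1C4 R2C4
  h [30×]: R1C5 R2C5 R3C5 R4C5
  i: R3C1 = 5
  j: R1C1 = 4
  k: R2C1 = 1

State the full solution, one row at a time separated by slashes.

Cage j is given, leaving R1C1 = 4.
K is a freebie, so R2C1 = 1.
I is a freebie; hence R3C1 = 5.
Column 3 needs a 1, and only R1C3 is open for it.
Row 1 already has 1, so R1C2 = 3.
Column 3 needs a 2, and only R2C3 is open for it.
In column 3, 4 can only go at R3C3, so R3C3 = 4.
Row 3 now contains 4; hence R3C4 = 3.
Cage g needs two cells with difference 2, leaving R1C4 = 2.
2 is placed in row 1, which forces R1C5 = 5.
Column 4 now contains 3, so R2C4 = 4.
Column 5 already has 5, leaving R2C5 = 3.
Row 2 already has 4; hence R2C2 = 5.
Cage e has sum 8, which forces R3C2 = 1.
1 is placed in row 3, which forces R3C5 = 2.
Column 5 now contains 2, so R4C5 = 1.
The 3 cells of cage b must have product 20; hence R5C5 = 4.
Cage c needs sum 11, leaving R4C1 = 2.
Cage c has sum 11, so R4C2 = 4.
Row 4 already has 1, which forces R4C4 = 5.
The 4 cells of cage c must have sum 11, which forces R5C1 = 3.
Row 5 now contains 4; hence R5C2 = 2.
Row 5 now contains 3, which forces R5C3 = 5.
Cage b needs product 20; hence R5C4 = 1.
Row 4 now contains 5; hence R4C3 = 3.

4 3 1 2 5 / 1 5 2 4 3 / 5 1 4 3 2 / 2 4 3 5 1 / 3 2 5 1 4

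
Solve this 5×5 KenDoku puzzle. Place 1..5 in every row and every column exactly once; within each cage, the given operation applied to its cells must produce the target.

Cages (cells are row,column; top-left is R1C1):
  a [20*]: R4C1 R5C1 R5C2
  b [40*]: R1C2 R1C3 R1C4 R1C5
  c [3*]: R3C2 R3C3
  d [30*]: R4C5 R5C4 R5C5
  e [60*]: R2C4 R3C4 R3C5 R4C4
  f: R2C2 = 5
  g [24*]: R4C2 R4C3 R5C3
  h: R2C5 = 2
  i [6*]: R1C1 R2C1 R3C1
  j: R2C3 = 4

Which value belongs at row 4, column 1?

Cage f is given; hence R2C2 = 5.
Cage j is given, leaving R2C3 = 4.
H is a freebie, which forces R2C5 = 2.
Cage g needs product 24, leaving R4C2 = 4.
Cage d has product 30, which forces R5C4 = 2.
The 3 cells of cage a must have product 20, which forces R4C1 = 5.
Cage g has product 24; hence R4C3 = 2.
Row 4 already has 5, which forces R4C5 = 3.
Cage a needs product 20, so R5C1 = 4.
2 is placed in row 5; hence R5C2 = 1.
2 is placed in row 5, which forces R5C3 = 3.
Column 5 already has 3, which forces R5C5 = 5.
1 is placed in column 2, so R1C2 = 2.
The 4 cells of cage e must have product 60, so R2C4 = 3.
1 is placed in column 2, so R3C2 = 3.
Column 3 now contains 3, which forces R3C3 = 1.
Cage e needs product 60, leaving R3C4 = 5.
Cage e needs product 60, leaving R3C5 = 4.
Row 4 now contains 3, which forces R4C4 = 1.
Cage i needs product 6, leaving R1C1 = 3.
Column 3 now contains 1, so R1C3 = 5.
1 is placed in column 4, leaving R1C4 = 4.
Column 5 now contains 4, which forces R1C5 = 1.
Row 2 now contains 3, leaving R2C1 = 1.
Row 3 now contains 1, which forces R3C1 = 2.
The full grid is 3 2 5 4 1 / 1 5 4 3 2 / 2 3 1 5 4 / 5 4 2 1 3 / 4 1 3 2 5.

5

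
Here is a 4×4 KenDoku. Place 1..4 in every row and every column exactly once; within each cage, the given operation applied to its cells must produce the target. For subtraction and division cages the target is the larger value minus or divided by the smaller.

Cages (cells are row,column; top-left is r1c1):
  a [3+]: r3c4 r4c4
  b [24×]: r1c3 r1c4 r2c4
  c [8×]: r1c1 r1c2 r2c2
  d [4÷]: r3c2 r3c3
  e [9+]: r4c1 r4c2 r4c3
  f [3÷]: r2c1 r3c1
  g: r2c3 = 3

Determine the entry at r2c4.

Cage g is given, leaving r2c3 = 3.
Cage b has product 24, leaving r1c4 = 3.
Row 2 now contains 3, which forces r2c1 = 1.
The two cells of cage f must have quotient 3, so r3c1 = 3.
Cage c needs product 8; hence r1c2 = 1.
1 is placed in column 2, which forces r3c2 = 4.
4 is placed in row 3; hence r3c3 = 1.
Row 3 now contains 1, which forces r3c4 = 2.
Cage e needs sum 9, leaving r4c2 = 3.
Column 4 now contains 2, which forces r4c4 = 1.
Cage c has product 8, so r1c1 = 4.
The 3 cells of cage b must have product 24, so r1c3 = 2.
4 is placed in column 2, so r2c2 = 2.
Column 4 now contains 2, leaving r2c4 = 4.
4 is placed in column 1, which forces r4c1 = 2.
Column 3 now contains 2; hence r4c3 = 4.
The full grid is 4 1 2 3 / 1 2 3 4 / 3 4 1 2 / 2 3 4 1.

4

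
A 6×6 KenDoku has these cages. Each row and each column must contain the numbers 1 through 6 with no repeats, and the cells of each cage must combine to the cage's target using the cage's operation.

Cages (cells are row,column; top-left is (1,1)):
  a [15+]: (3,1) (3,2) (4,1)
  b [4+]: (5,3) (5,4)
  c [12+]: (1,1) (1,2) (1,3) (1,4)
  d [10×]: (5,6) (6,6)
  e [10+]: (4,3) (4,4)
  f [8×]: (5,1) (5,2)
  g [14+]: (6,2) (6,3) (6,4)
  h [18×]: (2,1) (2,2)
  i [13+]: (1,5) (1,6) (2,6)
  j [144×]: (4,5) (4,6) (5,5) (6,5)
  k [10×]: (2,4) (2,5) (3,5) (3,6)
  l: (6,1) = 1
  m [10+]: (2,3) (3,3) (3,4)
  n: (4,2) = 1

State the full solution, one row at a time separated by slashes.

Cage n is given, leaving (4,2) = 1.
Cage l is a single given cell; hence (6,1) = 1.
Row 4 needs a 5, and only (4,1) is open for it.
In row 5, 5 can only go at (5,6), so (5,6) = 5.
Column 6 already has 5; hence (6,6) = 2.
2 is placed in column 6, leaving (3,6) = 1.
Row 4 needs a 2, and only (4,5) is open for it.
Cage k has product 10, so (2,4) = 2.
Cage k has product 10, which forces (2,5) = 1.
Column 5 already has 2, leaving (3,5) = 5.
In row 2, 5 can only go at (2,3), so (2,3) = 5.
The 3 cells of cage m must have sum 10; hence (3,3) = 2.
Cage m has sum 10; hence (3,4) = 3.
3 is placed in column 4, which forces (5,4) = 1.
The 4 cells of cage c must have sum 12, leaving (1,3) = 1.
Row 5 already has 1, which forces (5,3) = 3.
Column 3 already has 3, so (6,3) = 6.
Row 6 already has 6, which forces (6,4) = 5.
Column 3 now contains 6, leaving (4,3) = 4.
The two cells of cage e must have sum 10; hence (4,4) = 6.
6 is placed in row 4, which forces (4,6) = 3.
5 is placed in row 6; hence (6,2) = 3.
3 is placed in row 6, so (6,5) = 4.
Cage c needs sum 12, so (1,1) = 2.
Cage c needs sum 12; hence (1,2) = 5.
Column 4 already has 6, so (1,4) = 4.
Cage i needs sum 13; hence (1,5) = 3.
Row 1 now contains 4; hence (1,6) = 6.
Cage h's pair has product 18; hence (2,1) = 3.
Column 2 now contains 3; hence (2,2) = 6.
6 is placed in column 6; hence (2,6) = 4.
6 is placed in column 2, leaving (3,2) = 4.
Column 1 already has 2; hence (5,1) = 4.
Column 2 already has 4, leaving (5,2) = 2.
Column 5 now contains 4, which forces (5,5) = 6.
Row 3 already has 4, so (3,1) = 6.

2 5 1 4 3 6 / 3 6 5 2 1 4 / 6 4 2 3 5 1 / 5 1 4 6 2 3 / 4 2 3 1 6 5 / 1 3 6 5 4 2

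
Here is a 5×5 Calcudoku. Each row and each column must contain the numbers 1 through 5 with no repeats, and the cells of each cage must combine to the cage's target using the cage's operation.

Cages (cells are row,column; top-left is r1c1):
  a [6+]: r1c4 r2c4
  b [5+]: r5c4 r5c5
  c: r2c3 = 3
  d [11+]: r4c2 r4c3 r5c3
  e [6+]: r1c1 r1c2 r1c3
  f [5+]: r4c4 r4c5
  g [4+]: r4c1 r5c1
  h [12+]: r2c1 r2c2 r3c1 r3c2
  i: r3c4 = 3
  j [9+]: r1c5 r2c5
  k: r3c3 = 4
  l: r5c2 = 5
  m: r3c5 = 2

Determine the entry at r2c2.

2

Cage c is a single given cell, which forces r2c3 = 3.
K is a freebie, which forces r3c3 = 4.
I is a freebie; hence r3c4 = 3.
M is a freebie; hence r3c5 = 2.
Cage l is a single given cell, which forces r5c2 = 5.
Row 5 already has 5, which forces r5c3 = 2.
Column 3 already has 2, leaving r1c3 = 1.
The 4 cells of cage h must have sum 12, leaving r3c1 = 5.
Column 2 now contains 5, which forces r3c2 = 1.
The 3 cells of cage d must have sum 11, so r4c2 = 4.
Cage d has sum 11, leaving r4c3 = 5.
Cage h needs sum 12, which forces r2c1 = 4.
Column 2 already has 4; hence r2c2 = 2.
Row 2 already has 2, which forces r2c4 = 1.
4 is placed in row 2, leaving r2c5 = 5.
Cage f's pair has sum 5, so r4c4 = 2.
Cage f needs two cells with sum 5, so r4c5 = 3.
Column 4 already has 1, which forces r5c4 = 4.
Row 5 already has 4, leaving r5c5 = 1.
Cage e needs sum 6; hence r1c1 = 2.
Column 2 now contains 2; hence r1c2 = 3.
4 is placed in column 4; hence r1c4 = 5.
Column 5 already has 5, which forces r1c5 = 4.
3 is placed in row 4; hence r4c1 = 1.
Row 5 already has 1; hence r5c1 = 3.
Filled in: 2 3 1 5 4 / 4 2 3 1 5 / 5 1 4 3 2 / 1 4 5 2 3 / 3 5 2 4 1.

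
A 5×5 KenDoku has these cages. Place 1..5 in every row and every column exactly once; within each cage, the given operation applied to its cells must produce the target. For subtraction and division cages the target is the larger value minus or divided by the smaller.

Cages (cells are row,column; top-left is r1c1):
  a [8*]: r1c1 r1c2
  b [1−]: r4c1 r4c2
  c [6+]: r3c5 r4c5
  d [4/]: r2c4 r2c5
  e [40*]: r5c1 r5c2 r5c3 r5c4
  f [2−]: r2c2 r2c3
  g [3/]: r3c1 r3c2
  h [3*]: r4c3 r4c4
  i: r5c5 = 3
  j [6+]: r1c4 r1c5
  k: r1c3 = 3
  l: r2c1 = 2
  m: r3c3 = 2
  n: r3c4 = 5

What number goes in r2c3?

Cage k is a single given cell, so r1c3 = 3.
Cage l is a single given cell, so r2c1 = 2.
Cage m is given, so r3c3 = 2.
Cage n is a single given cell, leaving r3c4 = 5.
3 is placed in column 3; hence r4c3 = 1.
Row 4 now contains 1, which forces r4c4 = 3.
Cage i is a single given cell, leaving r5c5 = 3.
Column 1 now contains 2, so r1c1 = 4.
The two cells of cage a must have product 8, leaving r1c2 = 2.
2 is placed in row 1, leaving r1c4 = 1.
2 is placed in row 1, which forces r1c5 = 5.
Cage f needs two cells with difference 2, so r2c2 = 3.
Cage f's pair has difference 2, leaving r2c3 = 5.
Column 4 now contains 1, so r2c4 = 4.
Row 2 now contains 4, which forces r2c5 = 1.
3 is placed in column 2, so r3c2 = 1.
Column 5 already has 1; hence r3c5 = 4.
4 is placed in column 1, leaving r4c1 = 5.
Row 4 already has 5, so r4c2 = 4.
Column 5 now contains 5; hence r4c5 = 2.
Column 1 already has 5, which forces r5c1 = 1.
4 is placed in column 2, leaving r5c2 = 5.
Column 3 now contains 5; hence r5c3 = 4.
4 is placed in column 4, leaving r5c4 = 2.
1 is placed in row 3, so r3c1 = 3.
The full grid is 4 2 3 1 5 / 2 3 5 4 1 / 3 1 2 5 4 / 5 4 1 3 2 / 1 5 4 2 3.

5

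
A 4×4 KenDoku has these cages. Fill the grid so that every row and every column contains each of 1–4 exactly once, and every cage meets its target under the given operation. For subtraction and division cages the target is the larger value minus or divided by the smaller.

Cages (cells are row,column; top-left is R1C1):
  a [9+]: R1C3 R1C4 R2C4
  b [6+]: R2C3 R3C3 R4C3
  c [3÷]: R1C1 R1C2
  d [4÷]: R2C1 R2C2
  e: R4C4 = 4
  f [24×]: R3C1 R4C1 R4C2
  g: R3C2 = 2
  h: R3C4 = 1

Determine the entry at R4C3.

Cage g is given, which forces R3C2 = 2.
Cage h is a single given cell, which forces R3C4 = 1.
Cage e is given, so R4C4 = 4.
The 3 cells of cage a must have sum 9, so R1C3 = 4.
Cage f has product 24, leaving R3C1 = 4.
Row 3 now contains 1, so R3C3 = 3.
The 3 cells of cage f must have product 24, which forces R4C1 = 2.
Row 4 now contains 4, leaving R4C2 = 3.
2 is placed in row 4, which forces R4C3 = 1.
Cage c needs two cells with quotient 3; hence R1C1 = 3.
Column 2 now contains 3; hence R1C2 = 1.
Row 1 already has 3, which forces R1C4 = 2.
4 is placed in column 1, leaving R2C1 = 1.
Cage d needs two cells with quotient 4, leaving R2C2 = 4.
1 is placed in column 3, leaving R2C3 = 2.
Column 4 already has 2; hence R2C4 = 3.
Completed grid: 3 1 4 2 / 1 4 2 3 / 4 2 3 1 / 2 3 1 4.

1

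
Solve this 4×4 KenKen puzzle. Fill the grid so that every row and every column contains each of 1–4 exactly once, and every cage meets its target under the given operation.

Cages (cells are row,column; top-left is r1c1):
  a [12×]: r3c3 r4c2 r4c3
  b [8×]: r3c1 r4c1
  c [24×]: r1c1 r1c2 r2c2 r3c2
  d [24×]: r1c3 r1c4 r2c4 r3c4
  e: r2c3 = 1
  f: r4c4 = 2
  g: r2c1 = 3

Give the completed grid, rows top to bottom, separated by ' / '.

Cage g is given, which forces r2c1 = 3.
E is a freebie, leaving r2c3 = 1.
Cage f is given, so r4c4 = 2.
The 4 cells of cage d must have product 24, which forces r1c3 = 2.
2 is placed in column 4, leaving r2c4 = 4.
Cage b needs two cells with product 8, leaving r3c1 = 2.
2 is placed in row 4, which forces r4c1 = 4.
Cage a needs product 12, which forces r4c2 = 1.
Row 4 already has 4, which forces r4c3 = 3.
4 is placed in column 1; hence r1c1 = 1.
Row 1 already has 1, leaving r1c4 = 3.
Row 2 already has 4, which forces r2c2 = 2.
Column 3 now contains 3, leaving r3c3 = 4.
3 is placed in column 4; hence r3c4 = 1.
3 is placed in row 1; hence r1c2 = 4.
4 is placed in row 3, leaving r3c2 = 3.

1 4 2 3 / 3 2 1 4 / 2 3 4 1 / 4 1 3 2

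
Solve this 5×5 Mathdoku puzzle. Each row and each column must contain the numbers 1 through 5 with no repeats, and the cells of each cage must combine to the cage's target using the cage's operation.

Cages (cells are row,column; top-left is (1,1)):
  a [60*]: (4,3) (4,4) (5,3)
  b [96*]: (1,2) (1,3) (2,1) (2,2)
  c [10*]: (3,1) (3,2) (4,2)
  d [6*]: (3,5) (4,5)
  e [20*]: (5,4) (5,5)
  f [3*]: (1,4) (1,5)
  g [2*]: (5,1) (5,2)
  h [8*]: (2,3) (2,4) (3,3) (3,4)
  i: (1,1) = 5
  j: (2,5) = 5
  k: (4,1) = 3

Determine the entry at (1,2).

Cage i is a single given cell; hence (1,1) = 5.
Cage j is given; hence (2,5) = 5.
Cage k is given; hence (4,1) = 3.
Row 4 already has 3; hence (4,5) = 2.
Column 5 now contains 5, which forces (5,5) = 4.
Column 5 now contains 2, leaving (3,5) = 3.
Cage a needs product 60, leaving (5,3) = 3.
4 is placed in row 5; hence (5,4) = 5.
The two cells of cage f must have product 3; hence (1,4) = 3.
Column 5 now contains 3, which forces (1,5) = 1.
Cage a has product 60, which forces (4,3) = 5.
Column 4 already has 5, so (4,4) = 4.
Cage b has product 96, leaving (2,1) = 4.
Cage b needs product 96; hence (2,2) = 3.
Row 2 now contains 4, so (2,3) = 1.
Row 2 now contains 1, so (2,4) = 2.
The 3 cells of cage c must have product 10, so (3,1) = 2.
Cage c needs product 10, which forces (3,2) = 5.
Column 3 now contains 1, leaving (3,3) = 4.
2 is placed in column 4, so (3,4) = 1.
Row 4 already has 5; hence (4,2) = 1.
2 is placed in column 1, which forces (5,1) = 1.
Column 2 now contains 1, so (5,2) = 2.
Column 2 now contains 2; hence (1,2) = 4.
Column 3 now contains 4, so (1,3) = 2.
Filled in: 5 4 2 3 1 / 4 3 1 2 5 / 2 5 4 1 3 / 3 1 5 4 2 / 1 2 3 5 4.

4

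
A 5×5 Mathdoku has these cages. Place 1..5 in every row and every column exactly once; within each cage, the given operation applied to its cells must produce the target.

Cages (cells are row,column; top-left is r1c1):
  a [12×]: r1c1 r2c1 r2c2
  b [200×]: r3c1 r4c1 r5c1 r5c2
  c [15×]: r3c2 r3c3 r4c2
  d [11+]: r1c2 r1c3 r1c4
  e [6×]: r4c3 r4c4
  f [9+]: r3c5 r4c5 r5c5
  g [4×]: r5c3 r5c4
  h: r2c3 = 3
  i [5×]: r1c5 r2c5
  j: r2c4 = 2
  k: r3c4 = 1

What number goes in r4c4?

Cage h is given, leaving r2c3 = 3.
Cage j is given, which forces r2c4 = 2.
Cage k is a single given cell; hence r3c4 = 1.
Column 3 now contains 3; hence r4c3 = 2.
Column 4 now contains 2, leaving r4c4 = 3.
Cage b has product 200, leaving r5c2 = 5.
Column 4 now contains 1, so r5c4 = 4.
The 3 cells of cage a must have product 12, so r1c1 = 3.
Cage d needs sum 11, which forces r1c2 = 2.
Cage d needs sum 11, so r1c3 = 4.
Column 4 already has 4, which forces r1c4 = 5.
Row 1 already has 5, so r1c5 = 1.
1 is placed in column 5, so r2c5 = 5.
Column 2 now contains 5, which forces r3c2 = 3.
Row 3 now contains 1, leaving r3c3 = 5.
Row 3 now contains 3, so r3c5 = 2.
Column 2 now contains 5, leaving r4c2 = 1.
Column 5 already has 5, which forces r4c5 = 4.
Row 5 now contains 4; hence r5c1 = 2.
Row 5 now contains 4, which forces r5c3 = 1.
2 is placed in column 5, leaving r5c5 = 3.
The 3 cells of cage a must have product 12; hence r2c1 = 1.
1 is placed in column 2, so r2c2 = 4.
5 is placed in row 3, leaving r3c1 = 4.
Row 4 already has 4, leaving r4c1 = 5.
Completed grid: 3 2 4 5 1 / 1 4 3 2 5 / 4 3 5 1 2 / 5 1 2 3 4 / 2 5 1 4 3.

3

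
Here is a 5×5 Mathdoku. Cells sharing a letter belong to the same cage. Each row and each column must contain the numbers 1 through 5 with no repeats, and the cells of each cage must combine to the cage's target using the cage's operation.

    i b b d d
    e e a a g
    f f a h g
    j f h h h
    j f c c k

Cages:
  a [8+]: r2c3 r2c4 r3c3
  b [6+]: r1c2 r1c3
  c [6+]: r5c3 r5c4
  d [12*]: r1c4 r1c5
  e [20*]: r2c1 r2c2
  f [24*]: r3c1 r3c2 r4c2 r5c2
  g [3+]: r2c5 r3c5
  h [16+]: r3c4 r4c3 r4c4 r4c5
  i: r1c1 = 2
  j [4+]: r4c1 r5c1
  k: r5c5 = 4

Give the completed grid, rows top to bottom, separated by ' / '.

Cage i is given; hence r1c1 = 2.
K is a freebie, so r5c5 = 4.
Cage d needs two cells with product 12, leaving r1c4 = 4.
4 is placed in column 5; hence r1c5 = 3.
Column 4 now contains 4, so r3c4 = 5.
Column 4 now contains 5, so r5c4 = 1.
Cage j needs two cells with sum 4, leaving r4c1 = 1.
Cage h has sum 16; hence r4c3 = 4.
Cage h has sum 16, which forces r4c4 = 2.
Cage h has sum 16, so r4c5 = 5.
Row 5 already has 1, which forces r5c1 = 3.
3 is placed in row 5, so r5c2 = 2.
Row 5 already has 1; hence r5c3 = 5.
Cage b's pair has sum 6; hence r1c2 = 5.
Column 3 now contains 5, leaving r1c3 = 1.
Column 2 now contains 5; hence r2c2 = 4.
Cage a needs sum 8; hence r2c3 = 2.
2 is placed in column 4, leaving r2c4 = 3.
Row 2 now contains 2, so r2c5 = 1.
Column 1 now contains 3, leaving r3c1 = 4.
Cage f has product 24, so r3c2 = 1.
Cage a needs sum 8; hence r3c3 = 3.
Column 5 already has 1, leaving r3c5 = 2.
Row 4 already has 2, which forces r4c2 = 3.
Row 2 already has 4, so r2c1 = 5.

2 5 1 4 3 / 5 4 2 3 1 / 4 1 3 5 2 / 1 3 4 2 5 / 3 2 5 1 4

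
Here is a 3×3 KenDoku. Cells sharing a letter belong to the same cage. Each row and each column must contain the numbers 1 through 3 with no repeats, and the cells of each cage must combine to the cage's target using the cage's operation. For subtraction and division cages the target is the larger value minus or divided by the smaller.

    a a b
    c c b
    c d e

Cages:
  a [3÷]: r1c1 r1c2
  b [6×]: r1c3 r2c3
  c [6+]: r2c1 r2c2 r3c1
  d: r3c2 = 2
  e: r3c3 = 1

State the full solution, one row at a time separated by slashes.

1 3 2 / 2 1 3 / 3 2 1

Cage d is a single given cell, which forces r3c2 = 2.
Cage e is given, leaving r3c3 = 1.
Cage c needs sum 6; hence r2c1 = 2.
The 3 cells of cage c must have sum 6, leaving r2c2 = 1.
2 is placed in row 2, so r2c3 = 3.
Row 3 now contains 1, which forces r3c1 = 3.
Column 1 already has 3, which forces r1c1 = 1.
Column 2 already has 1, so r1c2 = 3.
Column 3 already has 3; hence r1c3 = 2.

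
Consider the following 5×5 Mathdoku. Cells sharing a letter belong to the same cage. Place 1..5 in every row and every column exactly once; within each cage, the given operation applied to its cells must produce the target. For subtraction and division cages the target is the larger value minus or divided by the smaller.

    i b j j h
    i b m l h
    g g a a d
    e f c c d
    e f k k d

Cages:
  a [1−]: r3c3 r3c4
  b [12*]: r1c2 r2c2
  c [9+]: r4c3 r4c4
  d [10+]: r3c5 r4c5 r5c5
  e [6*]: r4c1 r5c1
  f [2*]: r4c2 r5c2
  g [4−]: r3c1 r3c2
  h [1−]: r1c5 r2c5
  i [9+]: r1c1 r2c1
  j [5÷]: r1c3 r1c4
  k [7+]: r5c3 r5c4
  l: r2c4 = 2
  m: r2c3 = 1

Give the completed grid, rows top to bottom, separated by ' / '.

4 3 5 1 2 / 5 4 1 2 3 / 1 5 2 3 4 / 3 2 4 5 1 / 2 1 3 4 5

M is a freebie, so r2c3 = 1.
Cage l is a single given cell, leaving r2c4 = 2.
Column 3 now contains 1; hence r1c3 = 5.
The two cells of cage j must have quotient 5; hence r1c4 = 1.
Column 3 already has 5; hence r4c3 = 4.
Row 4 already has 4; hence r4c4 = 5.
5 is placed in row 1; hence r1c1 = 4.
Row 1 now contains 4; hence r1c2 = 3.
Row 1 already has 3, so r1c5 = 2.
Cage i's pair has sum 9; hence r2c1 = 5.
Column 2 now contains 3; hence r2c2 = 4.
Row 2 already has 4, so r2c5 = 3.
Column 1 now contains 5, leaving r3c1 = 1.
Row 3 already has 1; hence r3c2 = 5.
Row 3 now contains 5, which forces r3c5 = 4.
Column 5 already has 3, so r4c5 = 1.
The two cells of cage k must have sum 7, which forces r5c3 = 3.
The two cells of cage k must have sum 7; hence r5c4 = 4.
Column 5 already has 4, leaving r5c5 = 5.
Column 3 now contains 3, which forces r3c3 = 2.
4 is placed in row 3; hence r3c4 = 3.
Cage e needs two cells with product 6, which forces r4c1 = 3.
Row 4 now contains 1, so r4c2 = 2.
Row 5 already has 3, so r5c1 = 2.
Cage f's pair has product 2, leaving r5c2 = 1.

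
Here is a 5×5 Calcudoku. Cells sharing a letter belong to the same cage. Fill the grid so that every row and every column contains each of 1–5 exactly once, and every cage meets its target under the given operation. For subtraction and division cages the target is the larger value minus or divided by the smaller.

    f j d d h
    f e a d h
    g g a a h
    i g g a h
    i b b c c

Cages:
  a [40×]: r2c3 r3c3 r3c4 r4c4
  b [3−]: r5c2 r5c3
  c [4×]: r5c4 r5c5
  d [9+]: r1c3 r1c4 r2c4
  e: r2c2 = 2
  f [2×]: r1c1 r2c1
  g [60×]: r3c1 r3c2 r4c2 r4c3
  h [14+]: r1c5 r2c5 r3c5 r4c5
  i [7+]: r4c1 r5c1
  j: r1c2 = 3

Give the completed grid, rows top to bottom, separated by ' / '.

2 3 5 1 4 / 1 2 4 3 5 / 5 4 1 2 3 / 4 1 3 5 2 / 3 5 2 4 1

Cage j is given, which forces r1c2 = 3.
Cage e is a single given cell; hence r2c2 = 2.
Cage f needs two cells with product 2, leaving r1c1 = 2.
Row 2 already has 2, which forces r2c1 = 1.
Row 5 needs a 2, and only r5c3 is open for it.
The two cells of cage b must have difference 3, so r5c2 = 5.
Row 5 needs a 3, and only r5c1 is open for it.
3 is placed in column 1; hence r3c1 = 5.
3 is placed in column 1; hence r4c1 = 4.
Row 4 now contains 4, so r4c2 = 1.
The 4 cells of cage g must have product 60, leaving r4c3 = 3.
Column 2 now contains 1, leaving r3c2 = 4.
4 is placed in row 3, so r3c3 = 1.
1 is placed in row 3; hence r3c4 = 2.
Row 3 already has 2; hence r3c5 = 3.
2 is placed in column 4, leaving r4c4 = 5.
Row 4 now contains 5, leaving r4c5 = 2.
5 is placed in column 4, which forces r1c4 = 1.
Cage a has product 40, so r2c3 = 4.
4 is placed in row 2; hence r2c4 = 3.
4 is placed in row 2, so r2c5 = 5.
1 is placed in column 4; hence r5c4 = 4.
Row 5 now contains 4, leaving r5c5 = 1.
4 is placed in column 3; hence r1c3 = 5.
Column 5 already has 5; hence r1c5 = 4.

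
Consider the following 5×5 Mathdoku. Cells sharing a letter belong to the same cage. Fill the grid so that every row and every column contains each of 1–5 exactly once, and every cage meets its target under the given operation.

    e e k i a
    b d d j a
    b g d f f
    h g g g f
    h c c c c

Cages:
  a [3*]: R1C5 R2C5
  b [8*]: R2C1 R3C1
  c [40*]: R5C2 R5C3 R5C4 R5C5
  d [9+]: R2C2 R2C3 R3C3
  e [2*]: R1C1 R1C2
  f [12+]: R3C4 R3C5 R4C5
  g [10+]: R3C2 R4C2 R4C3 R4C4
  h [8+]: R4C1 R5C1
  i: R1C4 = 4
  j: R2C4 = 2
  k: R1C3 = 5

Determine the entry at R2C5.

1

Cage k is given, leaving R1C3 = 5.
I is a freebie, so R1C4 = 4.
Cage j is a single given cell; hence R2C4 = 2.
2 is placed in row 2, which forces R2C1 = 4.
The two cells of cage b must have product 8, which forces R3C1 = 2.
Column 1 now contains 2, which forces R1C1 = 1.
The two cells of cage e must have product 2; hence R1C2 = 2.
Row 1 already has 1, which forces R1C5 = 3.
Cage d has sum 9, which forces R2C2 = 5.
3 is placed in column 5, which forces R2C5 = 1.
1 is placed in row 2; hence R2C3 = 3.
Cage d has sum 9, leaving R3C3 = 1.
Cage f needs sum 12, which forces R3C4 = 3.
Column 3 already has 1, so R4C3 = 2.
Column 3 already has 2, which forces R5C3 = 4.
Row 3 already has 3, so R3C2 = 4.
Row 3 now contains 4; hence R3C5 = 5.
The 4 cells of cage g must have sum 10, so R4C2 = 3.
Cage g has sum 10, leaving R4C4 = 1.
5 is placed in column 5; hence R4C5 = 4.
4 is placed in row 5, so R5C2 = 1.
Cage c needs product 40, so R5C4 = 5.
The 4 cells of cage c must have product 40; hence R5C5 = 2.
Row 4 already has 3, which forces R4C1 = 5.
Row 5 now contains 5, which forces R5C1 = 3.
Completed grid: 1 2 5 4 3 / 4 5 3 2 1 / 2 4 1 3 5 / 5 3 2 1 4 / 3 1 4 5 2.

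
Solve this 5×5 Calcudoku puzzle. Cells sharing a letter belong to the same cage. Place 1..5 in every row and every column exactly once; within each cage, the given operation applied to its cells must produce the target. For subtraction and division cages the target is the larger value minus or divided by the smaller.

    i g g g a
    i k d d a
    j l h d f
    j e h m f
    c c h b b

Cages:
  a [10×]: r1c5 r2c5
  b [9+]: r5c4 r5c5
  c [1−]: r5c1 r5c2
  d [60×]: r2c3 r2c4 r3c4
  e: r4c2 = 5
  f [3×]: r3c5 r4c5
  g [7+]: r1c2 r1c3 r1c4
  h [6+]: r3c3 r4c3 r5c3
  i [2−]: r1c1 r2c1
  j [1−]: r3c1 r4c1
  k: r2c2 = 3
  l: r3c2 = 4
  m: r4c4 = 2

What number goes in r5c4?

K is a freebie, which forces r2c2 = 3.
L is a freebie, leaving r3c2 = 4.
E is a freebie, so r4c2 = 5.
Cage m is given; hence r4c4 = 2.
Cage d has product 60; hence r3c4 = 3.
3 is placed in row 3, leaving r3c5 = 1.
1 is placed in column 5, so r4c5 = 3.
1 is placed in row 3, which forces r3c3 = 2.
Row 4 already has 3, so r4c3 = 1.
The 3 cells of cage h must have sum 6, leaving r5c3 = 3.
Cage g needs sum 7; hence r1c2 = 2.
Column 3 now contains 1, so r1c3 = 4.
Cage g has sum 7, so r1c4 = 1.
Row 1 now contains 2; hence r1c5 = 5.
Column 3 now contains 4, so r2c3 = 5.
5 is placed in row 2, so r2c4 = 4.
5 is placed in column 5, which forces r2c5 = 2.
2 is placed in row 3, leaving r3c1 = 5.
Row 4 now contains 1; hence r4c1 = 4.
2 is placed in column 2; hence r5c2 = 1.
Column 4 now contains 4, leaving r5c4 = 5.
5 is placed in column 5, which forces r5c5 = 4.
4 is placed in row 1, which forces r1c1 = 3.
2 is placed in row 2, so r2c1 = 1.
Row 5 now contains 1; hence r5c1 = 2.
Completed grid: 3 2 4 1 5 / 1 3 5 4 2 / 5 4 2 3 1 / 4 5 1 2 3 / 2 1 3 5 4.

5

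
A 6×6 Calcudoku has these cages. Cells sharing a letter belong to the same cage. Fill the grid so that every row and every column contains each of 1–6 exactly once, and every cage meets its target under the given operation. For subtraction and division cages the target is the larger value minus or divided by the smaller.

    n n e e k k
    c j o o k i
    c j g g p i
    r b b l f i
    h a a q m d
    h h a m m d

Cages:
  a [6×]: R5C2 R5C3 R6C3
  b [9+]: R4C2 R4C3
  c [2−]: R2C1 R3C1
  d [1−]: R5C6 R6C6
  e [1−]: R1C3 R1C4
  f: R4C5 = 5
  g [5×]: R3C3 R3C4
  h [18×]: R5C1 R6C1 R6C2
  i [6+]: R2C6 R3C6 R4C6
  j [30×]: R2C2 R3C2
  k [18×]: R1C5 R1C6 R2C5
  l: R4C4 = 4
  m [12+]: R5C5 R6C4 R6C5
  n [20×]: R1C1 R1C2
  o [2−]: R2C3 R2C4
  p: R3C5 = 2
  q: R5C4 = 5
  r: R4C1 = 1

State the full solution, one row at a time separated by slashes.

5 4 2 3 1 6 / 2 5 4 6 3 1 / 4 6 5 1 2 3 / 1 3 6 4 5 2 / 3 2 1 5 6 4 / 6 1 3 2 4 5

P is a freebie, which forces R3C5 = 2.
Cage r is a single given cell, so R4C1 = 1.
Cage l is given, so R4C4 = 4.
F is a freebie, so R4C5 = 5.
Q is a freebie; hence R5C4 = 5.
Cage g's pair has product 5, so R3C3 = 5.
Column 4 already has 5, leaving R3C4 = 1.
Row 3 already has 1, which forces R3C6 = 3.
Column 6 already has 3, which forces R4C6 = 2.
Cage j needs two cells with product 30, leaving R2C2 = 5.
Column 6 now contains 2; hence R2C6 = 1.
5 is placed in row 3, which forces R3C2 = 6.
Column 2 now contains 6, which forces R4C2 = 3.
Row 4 now contains 3, so R4C3 = 6.
Column 2 already has 3, so R6C2 = 1.
Cage d's pair has difference 1, which forces R6C6 = 5.
Cage n needs two cells with product 20, which forces R1C1 = 5.
Column 2 now contains 5, so R1C2 = 4.
Cage k has product 18; hence R1C5 = 1.
Column 6 now contains 1; hence R1C6 = 6.
1 is placed in row 2; hence R2C3 = 4.
Cage k has product 18, so R2C5 = 3.
Row 3 now contains 6; hence R3C1 = 4.
Column 2 now contains 1, so R5C2 = 2.
Cage a needs product 6; hence R5C3 = 1.
Column 6 now contains 6, which forces R5C6 = 4.
The 3 cells of cage a must have product 6; hence R6C3 = 3.
3 is placed in row 6, so R6C4 = 2.
Column 3 now contains 3, which forces R1C3 = 2.
2 is placed in column 4, leaving R1C4 = 3.
2 is placed in column 4, so R2C4 = 6.
The 3 cells of cage h must have product 18; hence R5C1 = 3.
Row 5 now contains 4; hence R5C5 = 6.
3 is placed in row 6, leaving R6C1 = 6.
The 3 cells of cage m must have sum 12, leaving R6C5 = 4.
6 is placed in row 2, which forces R2C1 = 2.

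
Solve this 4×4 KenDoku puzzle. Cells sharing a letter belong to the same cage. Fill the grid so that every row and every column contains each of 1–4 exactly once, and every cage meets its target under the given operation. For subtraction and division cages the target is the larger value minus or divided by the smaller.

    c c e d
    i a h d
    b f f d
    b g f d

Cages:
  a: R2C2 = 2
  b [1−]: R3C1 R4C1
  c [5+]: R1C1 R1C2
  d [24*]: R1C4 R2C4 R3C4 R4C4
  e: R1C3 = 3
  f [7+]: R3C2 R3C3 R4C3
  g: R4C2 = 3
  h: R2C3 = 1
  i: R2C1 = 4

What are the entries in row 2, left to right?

Cage e is given; hence R1C3 = 3.
Cage i is given; hence R2C1 = 4.
Cage a is a single given cell, which forces R2C2 = 2.
H is a freebie, leaving R2C3 = 1.
1 is placed in row 2, which forces R2C4 = 3.
Cage g is a single given cell, so R4C2 = 3.
Cage c needs two cells with sum 5, so R1C1 = 1.
The two cells of cage c must have sum 5, leaving R1C2 = 4.
4 is placed in row 1; hence R1C4 = 2.
Cage f has sum 7, so R3C2 = 1.
Row 3 now contains 1, so R3C4 = 4.
1 is placed in column 1, so R4C1 = 2.
Row 4 now contains 2, leaving R4C3 = 4.
4 is placed in column 4; hence R4C4 = 1.
2 is placed in column 1, leaving R3C1 = 3.
4 is placed in row 3, so R3C3 = 2.
Filled in: 1 4 3 2 / 4 2 1 3 / 3 1 2 4 / 2 3 4 1.

4 2 1 3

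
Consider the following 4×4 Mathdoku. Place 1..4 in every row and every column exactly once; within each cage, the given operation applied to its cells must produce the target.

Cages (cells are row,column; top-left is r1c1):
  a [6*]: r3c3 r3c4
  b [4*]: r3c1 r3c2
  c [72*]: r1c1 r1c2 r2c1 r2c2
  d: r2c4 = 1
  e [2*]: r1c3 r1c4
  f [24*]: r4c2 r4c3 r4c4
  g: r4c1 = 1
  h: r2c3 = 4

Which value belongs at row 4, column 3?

Cage h is given, leaving r2c3 = 4.
D is a freebie; hence r2c4 = 1.
G is a freebie, which forces r4c1 = 1.
The two cells of cage e must have product 2, which forces r1c3 = 1.
Column 4 already has 1; hence r1c4 = 2.
1 is placed in column 1, so r3c1 = 4.
Cage b needs two cells with product 4, leaving r3c2 = 1.
Column 4 already has 2, which forces r3c4 = 3.
Column 4 now contains 3, which forces r4c4 = 4.
4 is placed in column 1, leaving r1c1 = 3.
Cage c has product 72; hence r1c2 = 4.
Cage c has product 72, which forces r2c1 = 2.
Cage c needs product 72, so r2c2 = 3.
3 is placed in row 3, leaving r3c3 = 2.
3 is placed in column 2, so r4c2 = 2.
2 is placed in column 3; hence r4c3 = 3.
Filled in: 3 4 1 2 / 2 3 4 1 / 4 1 2 3 / 1 2 3 4.

3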